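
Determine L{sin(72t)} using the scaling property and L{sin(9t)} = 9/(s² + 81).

Using L{f(at)} = (1/a)F(s/a) with a=8: L{sin(72t)} = (1/8) · 9/((s/8)² + 81) = (1/8) · 9·64/(s² + 5184) = 72/(s² + 5184)

Final answer: 72/(s² + 5184)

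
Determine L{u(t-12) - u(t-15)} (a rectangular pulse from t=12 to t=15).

L{u(t-a)} = e^(-as)/s. L{u(t-12) - u(t-15)} = (e^(-12s) - e^(-15s))/s

Final answer: (e^(-12s) - e^(-15s))/s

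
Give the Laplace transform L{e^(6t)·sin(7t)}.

L{e^(at)·sin(ωt)} = ω/((s-a)² + ω²), so L{e^(6t)·sin(7t)} = 7/((s-6)² + 49)

Final answer: 7/((s-6)² + 49)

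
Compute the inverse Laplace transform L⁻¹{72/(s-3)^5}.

L⁻¹{n!/(s-a)^(n+1)} = t^n·e^(at) with n=4, a=3. So L⁻¹{24/(s-3)^5} = t^4·e^(3t), and L⁻¹{72/(s-3)^5} = (72/24)·t^4·e^(3t) = 3·t^4·e^(3t)

Final answer: 3·t^4·e^(3t)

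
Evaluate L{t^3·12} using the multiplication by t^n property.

L{12} = 12/s. d^1/ds^1[1/s] = -1/s². d^2/ds^2[1/s] = 2/s^3. d^3/ds^3[1/s] = -6/s^4. So L{t^3} = (-1)^{3}·-6/s^4 = 6/s^4. Then L{t^3·12} = 12·6/s^4 = 72/s^4

Final answer: 72/s^4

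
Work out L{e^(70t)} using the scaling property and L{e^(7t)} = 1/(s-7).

Using L{f(at)} = (1/a)F(s/a) with a=10 and f(t) = e^(7t): L{e^(70t)} = (1/10) · 1/((s/10)-7) = (1/10) · 10/(s-70) = 1/(s-70)

Final answer: 1/(s-70)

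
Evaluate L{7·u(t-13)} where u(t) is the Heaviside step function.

L{u(t-a)} = e^(-as)/s. Here a=13, so L{u(t-13)} = e^(-13s)/s, and L{7·u(t-13)} = 7·e^(-13s)/s

Final answer: 7·e^(-13s)/s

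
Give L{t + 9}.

L{t + 9} = L{t} + 9·L{1} = 1/s² + 9/s

Final answer: 1/s² + 9/s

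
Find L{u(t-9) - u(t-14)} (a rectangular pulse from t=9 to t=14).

L{u(t-a)} = e^(-as)/s. L{u(t-9) - u(t-14)} = (e^(-9s) - e^(-14s))/s

Final answer: (e^(-9s) - e^(-14s))/s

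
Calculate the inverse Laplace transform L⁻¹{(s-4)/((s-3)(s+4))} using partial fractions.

Using partial fractions, f(t) = (-e^(3t) + 8e^(-4t))/7

Final answer: (-e^(3t) + 8e^(-4t))/7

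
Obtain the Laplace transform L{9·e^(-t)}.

L{e^(at)} = 1/(s-a), so L{e^(-t)} = 1/(s+1). Then L{9·e^(-t)} = 9/(s+1)

Final answer: 9/(s+1)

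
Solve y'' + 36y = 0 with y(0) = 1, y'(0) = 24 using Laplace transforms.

L{y''} + 36L{y} = 0. s²Y - s - 24 + 36Y = 0. Y(s² + 36) = s + 24. Y = (s + 24)/(s² + 36). Inverting: y(t) = cos(6t) + 4sin(6t)

Final answer: y(t) = cos(6t) + 4sin(6t)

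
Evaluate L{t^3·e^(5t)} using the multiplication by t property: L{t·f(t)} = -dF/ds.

Using L{t^n·e^(at)} = n!/(s-a)^(n+1), L{t^3·e^(5t)} = 6/(s-5)^4

Final answer: 6/(s-5)^4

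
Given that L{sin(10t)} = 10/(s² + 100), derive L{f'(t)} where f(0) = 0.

L{f'(t)} = s·F(s) - f(0) = s·10/(s² + 100) - 0 = 10s/(s² + 100)

Final answer: 10s/(s² + 100)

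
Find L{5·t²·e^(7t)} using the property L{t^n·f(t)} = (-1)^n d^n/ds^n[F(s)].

L{e^(7t)} = 1/(s-7). d/ds[1/(s-7)] = -1/(s-7)². d²/ds²[1/(s-7)] = 2/(s-7)³. So L{t²·e^(7t)} = (-1)² · 2/(s-7)³ = 2/(s-7)³. Then L{5·t²·e^(7t)} = 5·2/(s-7)³ = 10/(s-7)³

Final answer: 10/(s-7)³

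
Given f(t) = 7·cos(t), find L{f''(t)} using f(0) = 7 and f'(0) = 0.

F(s) = 7s/(s² + 1). L{f''(t)} = s²F(s) - sf(0) - f'(0) = 7s³/(s² + 1) - 7s = (7s³ - 7s(s² + 1))/(s² + 1) = -7s/(s² + 1)

Final answer: -7s/(s² + 1)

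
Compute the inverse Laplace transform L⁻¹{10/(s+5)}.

L⁻¹{1/(s-a)} = e^(at), so L⁻¹{1/(s+5)} = e^(-5t), and L⁻¹{10/(s+5)} = 10·e^(-5t)

Final answer: 10·e^(-5t)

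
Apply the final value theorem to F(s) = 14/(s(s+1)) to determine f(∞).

f(∞) = lim_{s→0} s·14/(s(s+1)) = lim_{s→0} 14/(s+1) = 14/1 = 14

Final answer: 14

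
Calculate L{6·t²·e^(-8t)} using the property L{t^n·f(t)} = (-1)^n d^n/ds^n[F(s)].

L{e^(-8t)} = 1/(s+8). d/ds[1/(s+8)] = -1/(s+8)². d²/ds²[1/(s+8)] = 2/(s+8)³. So L{t²·e^(-8t)} = (-1)² · 2/(s+8)³ = 2/(s+8)³. Then L{6·t²·e^(-8t)} = 6·2/(s+8)³ = 12/(s+8)³

Final answer: 12/(s+8)³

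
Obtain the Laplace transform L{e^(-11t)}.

L{e^(at)} = 1/(s-a), so L{e^(-11t)} = 1/(s+11)

Final answer: 1/(s+11)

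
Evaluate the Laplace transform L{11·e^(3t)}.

L{e^(at)} = 1/(s-a), so L{e^(3t)} = 1/(s-3). Then L{11·e^(3t)} = 11/(s-3)

Final answer: 11/(s-3)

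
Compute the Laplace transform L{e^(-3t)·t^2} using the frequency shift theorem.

L{e^(at)·t^n} = n!/(s-a)^(n+1), so L{e^(-3t)·t^2} = 2/(s+3)^3

Final answer: 2/(s+3)^3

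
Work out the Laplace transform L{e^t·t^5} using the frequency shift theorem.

L{e^(at)·t^n} = n!/(s-a)^(n+1), so L{e^t·t^5} = 120/(s-1)^6

Final answer: 120/(s-1)^6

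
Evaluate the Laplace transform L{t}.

L{t^n} = n!/s^(n+1), so L{t} = 1/s^2

Final answer: 1/s^2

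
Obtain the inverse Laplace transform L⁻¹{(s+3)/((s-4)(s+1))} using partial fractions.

Using partial fractions, f(t) = (7e^(4t) - 2e^(-t))/5

Final answer: (7e^(4t) - 2e^(-t))/5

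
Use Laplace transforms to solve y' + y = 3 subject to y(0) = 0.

sY + Y = 3/s. Y = 3/(s(s+1)). Partial fractions: Y = 3/s - 3/(s+1)

Final answer: y(t) = 3(1 - e^(-t))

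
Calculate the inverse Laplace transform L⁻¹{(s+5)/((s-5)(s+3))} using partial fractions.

Using partial fractions, f(t) = (10e^(5t) - 2e^(-3t))/8

Final answer: (10e^(5t) - 2e^(-3t))/8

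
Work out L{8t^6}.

L{t^n} = n!/s^(n+1). So L{8t^6} = 8·6!/s^7 = 5760/s^7

Final answer: 5760/s^7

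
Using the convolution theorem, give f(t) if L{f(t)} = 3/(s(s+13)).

3/(s(s+13)) = (3/s)·(1/(s+13)) = L{3}·L{e^(-13t)}. By convolution, f(t) = 3*e^(-13t) = ∫₀ᵗ 3·e^(-13τ) dτ = 3·(1 - e^(-13t))/13

Final answer: 3·(1 - e^(-13t))/13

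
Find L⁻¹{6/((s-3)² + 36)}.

Form: b/((s-a)² + b²) → e^(at)sin(bt). With a=3, b=6

Final answer: e^(3t)·sin(6t)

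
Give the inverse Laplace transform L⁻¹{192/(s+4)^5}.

L⁻¹{n!/(s-a)^(n+1)} = t^n·e^(at) with n=4, a=-4. So L⁻¹{24/(s+4)^5} = t^4·e^(-4t), and L⁻¹{192/(s+4)^5} = (192/24)·t^4·e^(-4t) = 8·t^4·e^(-4t)

Final answer: 8·t^4·e^(-4t)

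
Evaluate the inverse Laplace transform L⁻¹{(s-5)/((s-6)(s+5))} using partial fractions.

Using partial fractions, f(t) = (e^(6t) + 10e^(-5t))/11

Final answer: (e^(6t) + 10e^(-5t))/11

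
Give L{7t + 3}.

L{7t + 3} = 7·L{t} + 3·L{1} = 7/s² + 3/s

Final answer: 7/s² + 3/s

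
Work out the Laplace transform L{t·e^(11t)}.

L{t^n·e^(at)} = n!/(s-a)^(n+1), so L{t·e^(11t)} = 1/(s-11)^2

Final answer: 1/(s-11)^2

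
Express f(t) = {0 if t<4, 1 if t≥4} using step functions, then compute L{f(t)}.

f(t) = u(t-4). L{u(t-4)} = e^(-4s)/s, so L{f(t)} = e^(-4s)/s

Final answer: e^(-4s)/s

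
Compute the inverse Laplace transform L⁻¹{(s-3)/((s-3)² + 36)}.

Using frequency shift, L⁻¹{(s-3)/((s-3)² + 36)} = e^(3t)·cos(6t)

Final answer: e^(3t)·cos(6t)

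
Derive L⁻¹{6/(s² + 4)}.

This is the form c·a/(s² + a²) with a = 2, c = 3. L⁻¹ = 3·sin(2t)

Final answer: 3·sin(2t)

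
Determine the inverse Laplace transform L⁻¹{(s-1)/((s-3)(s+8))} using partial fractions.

Using partial fractions, f(t) = (2e^(3t) + 9e^(-8t))/11

Final answer: (2e^(3t) + 9e^(-8t))/11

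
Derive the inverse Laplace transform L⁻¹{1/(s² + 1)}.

L⁻¹{1/(s² + 1)} = sin(t)

Final answer: sin(t)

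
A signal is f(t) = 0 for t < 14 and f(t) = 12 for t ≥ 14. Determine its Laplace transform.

f(t) = 12·u(t-14). L{u(t-14)} = e^(-14s)/s, so L{f(t)} = 12·e^(-14s)/s

Final answer: 12·e^(-14s)/s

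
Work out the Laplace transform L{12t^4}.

L{12t^4} = 12 · L{t^4} = 12 · 24/s^5 = 288/s^5

Final answer: 288/s^5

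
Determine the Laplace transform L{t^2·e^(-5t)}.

L{t^n·e^(at)} = n!/(s-a)^(n+1), so L{t^2·e^(-5t)} = 2/(s+5)^3

Final answer: 2/(s+5)^3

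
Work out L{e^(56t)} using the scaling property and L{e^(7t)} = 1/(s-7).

Using L{f(at)} = (1/a)F(s/a) with a=8 and f(t) = e^(7t): L{e^(56t)} = (1/8) · 1/((s/8)-7) = (1/8) · 8/(s-56) = 1/(s-56)

Final answer: 1/(s-56)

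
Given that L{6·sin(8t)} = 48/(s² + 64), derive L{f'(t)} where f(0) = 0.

L{f'(t)} = s·F(s) - f(0) = s·48/(s² + 64) - 0 = 48s/(s² + 64)

Final answer: 48s/(s² + 64)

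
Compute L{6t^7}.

L{t^n} = n!/s^(n+1). So L{6t^7} = 6·7!/s^8 = 30240/s^8

Final answer: 30240/s^8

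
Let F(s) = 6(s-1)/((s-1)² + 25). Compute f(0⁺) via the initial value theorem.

f(0⁺) = lim_{s→∞} sF(s) = lim_{s→∞} 6s(s-1)/((s-1)² + 25) = 6

Final answer: 6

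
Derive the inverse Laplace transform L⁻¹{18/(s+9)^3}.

L⁻¹{n!/(s-a)^(n+1)} = t^n·e^(at) with n=2, a=-9. So L⁻¹{2/(s+9)^3} = t^2·e^(-9t), and L⁻¹{18/(s+9)^3} = (18/2)·t^2·e^(-9t) = 9·t^2·e^(-9t)

Final answer: 9·t^2·e^(-9t)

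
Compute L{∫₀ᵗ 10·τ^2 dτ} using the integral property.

L{∫₀ᵗ f(τ)dτ} = F(s)/s with f(t) = 10t^2. F(s) = 20/s^3, so L{∫₀ᵗ 10·τ^2 dτ} = (20/s^3)/s = 20/s^4. (Check: ∫₀ᵗ 10·τ^2 dτ = 10t^3/3.)

Final answer: 20/s^4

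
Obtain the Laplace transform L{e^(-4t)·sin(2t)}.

L{e^(at)·sin(ωt)} = ω/((s-a)² + ω²), so L{e^(-4t)·sin(2t)} = 2/((s+4)² + 4)

Final answer: 2/((s+4)² + 4)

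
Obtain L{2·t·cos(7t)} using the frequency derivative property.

L{cos(7t)} = s/(s² + 49). Derivative: d/ds[s/(s² + 49)] = [(s² + 49) - s·2s]/(s² + 49)² = (49 - s²)/(s² + 49)². So L{t·cos(7t)} = -F'(s) = (s² - 49)/(s² + 49)². Then L{2·t·cos(7t)} = 2·(s² - 49)/(s² + 49)²

Final answer: 2·(s² - 49)/(s² + 49)²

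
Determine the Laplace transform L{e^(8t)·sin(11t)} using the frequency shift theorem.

Frequency shift: L{e^(at)f(t)} = F(s-a). L{e^(8t)·sin(11t)} = 11/((s-8)² + 121)

Final answer: 11/((s-8)² + 121)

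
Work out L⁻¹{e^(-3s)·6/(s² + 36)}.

L⁻¹{6/(s² + 36)} = sin(6t). By the time shift theorem, L⁻¹{e^(-as)F(s)} = u(t-a)f(t-a) with a=3, so L⁻¹{e^(-3s)·6/(s² + 36)} = u(t-3)·sin(6(t-3))

Final answer: u(t-3)·sin(6(t-3))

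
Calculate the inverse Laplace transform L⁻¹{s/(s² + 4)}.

L⁻¹{s/(s² + 4)} = cos(2t)

Final answer: cos(2t)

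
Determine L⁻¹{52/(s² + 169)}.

This is the form c·a/(s² + a²) with a = 13, c = 4. L⁻¹ = 4·sin(13t)

Final answer: 4·sin(13t)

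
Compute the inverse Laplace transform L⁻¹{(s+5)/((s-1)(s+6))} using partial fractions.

Using partial fractions, f(t) = (6e^t + e^(-6t))/7

Final answer: (6e^t + e^(-6t))/7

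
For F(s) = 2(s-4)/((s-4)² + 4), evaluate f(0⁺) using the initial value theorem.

f(0⁺) = lim_{s→∞} sF(s) = lim_{s→∞} 2s(s-4)/((s-4)² + 4) = 2

Final answer: 2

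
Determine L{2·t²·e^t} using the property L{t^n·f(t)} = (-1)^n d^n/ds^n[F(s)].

L{e^t} = 1/(s-1). d/ds[1/(s-1)] = -1/(s-1)². d²/ds²[1/(s-1)] = 2/(s-1)³. So L{t²·e^t} = (-1)² · 2/(s-1)³ = 2/(s-1)³. Then L{2·t²·e^t} = 2·2/(s-1)³ = 4/(s-1)³

Final answer: 4/(s-1)³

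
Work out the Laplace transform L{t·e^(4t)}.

L{t^n·e^(at)} = n!/(s-a)^(n+1), so L{t·e^(4t)} = 1/(s-4)^2

Final answer: 1/(s-4)^2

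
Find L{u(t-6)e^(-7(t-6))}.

u(t-a)f(t-a) with f(t)=e^(-7t). L{e^(-7t)} = 1/(s+7). By time shift: e^(-6s)/(s+7)

Final answer: e^(-6s)/(s+7)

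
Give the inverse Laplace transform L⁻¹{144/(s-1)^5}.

L⁻¹{n!/(s-a)^(n+1)} = t^n·e^(at) with n=4, a=1. So L⁻¹{24/(s-1)^5} = t^4·e^t, and L⁻¹{144/(s-1)^5} = (144/24)·t^4·e^t = 6·t^4·e^t

Final answer: 6·t^4·e^t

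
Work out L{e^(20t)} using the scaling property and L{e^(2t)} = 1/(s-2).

Using L{f(at)} = (1/a)F(s/a) with a=10 and f(t) = e^(2t): L{e^(20t)} = (1/10) · 1/((s/10)-2) = (1/10) · 10/(s-20) = 1/(s-20)

Final answer: 1/(s-20)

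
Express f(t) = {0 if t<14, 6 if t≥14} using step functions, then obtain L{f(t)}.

f(t) = 6·u(t-14). L{u(t-14)} = e^(-14s)/s, so L{f(t)} = 6·e^(-14s)/s

Final answer: 6·e^(-14s)/s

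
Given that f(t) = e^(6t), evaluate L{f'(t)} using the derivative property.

f(0) = 1, F(s) = 1/(s-6). L{f'(t)} = s·F(s) - f(0) = s/(s-6) - 1 = (s - (s-6))/(s-6) = 6/(s-6)

Final answer: 6/(s-6)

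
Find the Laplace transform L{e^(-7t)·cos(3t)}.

L{e^(at)·cos(ωt)} = (s-a)/((s-a)² + ω²), so L{e^(-7t)·cos(3t)} = (s+7)/((s+7)² + 9)

Final answer: (s+7)/((s+7)² + 9)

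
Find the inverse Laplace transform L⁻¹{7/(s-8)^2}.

L⁻¹{n!/(s-a)^(n+1)} = t^n·e^(at) with n=1, a=8. So L⁻¹{1/(s-8)^2} = t·e^(8t), and L⁻¹{7/(s-8)^2} = (7/1)·t·e^(8t) = 7·t·e^(8t)

Final answer: 7·t·e^(8t)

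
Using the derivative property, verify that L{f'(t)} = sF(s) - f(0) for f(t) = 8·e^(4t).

f'(t) = 32e^(4t). Direct: L{f'(t)} = 32/(s-4). Property: s·8/(s-4) - 8 = (8s - 8(s-4))/(s-4) = 32/(s-4). ✓

Final answer: 32/(s-4)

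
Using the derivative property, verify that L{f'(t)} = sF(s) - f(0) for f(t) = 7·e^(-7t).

f'(t) = -49e^(-7t). Direct: L{f'(t)} = -49/(s+7). Property: s·7/(s+7) - 7 = (7s - 7(s+7))/(s+7) = -49/(s+7). ✓

Final answer: -49/(s+7)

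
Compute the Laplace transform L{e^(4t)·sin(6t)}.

L{e^(at)·sin(ωt)} = ω/((s-a)² + ω²), so L{e^(4t)·sin(6t)} = 6/((s-4)² + 36)

Final answer: 6/((s-4)² + 36)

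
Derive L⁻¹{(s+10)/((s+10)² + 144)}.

Using frequency shift: L⁻¹{(s-a)/((s-a)² + b²)} = e^(at)cos(bt). Here a=-10, b=12

Final answer: e^(-10t)·cos(12t)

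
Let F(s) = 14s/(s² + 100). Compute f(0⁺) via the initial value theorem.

f(0⁺) = lim_{s→∞} s·14s/(s² + 100) = lim_{s→∞} 14s²/(s² + 100) = 14

Final answer: 14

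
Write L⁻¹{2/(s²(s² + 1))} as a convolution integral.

2/(s²(s² + 1)) = (1/s²)·(2/(s² + 1)) = L{t}·L{2·sin(t)}. So f(t) = t*(2·sin(t)) = ∫₀ᵗ 2τ·sin((t-τ)) dτ

Final answer: ∫₀ᵗ 2τ·sin((t-τ)) dτ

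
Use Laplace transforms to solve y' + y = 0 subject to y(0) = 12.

L{y'} + L{y} = 0. sY - 12 + Y = 0. Y(s+1) = 12. Y = 12/(s+1)

Final answer: y(t) = 12e^(-t)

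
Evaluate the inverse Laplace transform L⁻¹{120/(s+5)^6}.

L⁻¹{n!/(s-a)^(n+1)} = t^n·e^(at), so L⁻¹{120/(s+5)^6} = t^5·e^(-5t)

Final answer: t^5·e^(-5t)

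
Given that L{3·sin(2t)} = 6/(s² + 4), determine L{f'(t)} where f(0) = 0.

L{f'(t)} = s·F(s) - f(0) = s·6/(s² + 4) - 0 = 6s/(s² + 4)

Final answer: 6s/(s² + 4)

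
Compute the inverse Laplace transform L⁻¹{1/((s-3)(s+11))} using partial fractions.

Decompose: A/(s-3) + B/(s+11). A = 1/14, B = -1/14. f(t) = (e^(3t) - e^(-11t))/14

Final answer: (e^(3t) - e^(-11t))/14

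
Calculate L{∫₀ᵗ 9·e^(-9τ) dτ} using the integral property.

L{∫₀ᵗ f(τ)dτ} = F(s)/s with F(s) = 9/(s+9), so L{∫₀ᵗ 9·e^(-9τ) dτ} = 9/(s(s+9))

Final answer: 9/(s(s+9))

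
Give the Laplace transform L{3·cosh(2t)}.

L{cosh(ωt)} = s/(s² - ω²), so L{cosh(2t)} = s/(s² - 4). Then L{3·cosh(2t)} = 3·s/(s² - 4) = 3s/(s² - 4)

Final answer: 3s/(s² - 4)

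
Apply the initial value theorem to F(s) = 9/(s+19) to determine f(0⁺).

f(0⁺) = lim_{s→∞} s·9/(s+19) = lim_{s→∞} 9s/(s+19) = 9

Final answer: 9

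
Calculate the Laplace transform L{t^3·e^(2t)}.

L{t^n·e^(at)} = n!/(s-a)^(n+1), so L{t^3·e^(2t)} = 6/(s-2)^4

Final answer: 6/(s-2)^4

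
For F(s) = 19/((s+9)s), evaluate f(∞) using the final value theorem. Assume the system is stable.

f(∞) = lim_{s→0} sF(s) = lim_{s→0} 19/(s+9) = 19/9

Final answer: 19/9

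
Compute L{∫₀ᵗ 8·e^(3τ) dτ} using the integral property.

L{∫₀ᵗ f(τ)dτ} = F(s)/s with F(s) = 8/(s-3), so L{∫₀ᵗ 8·e^(3τ) dτ} = 8/(s(s-3))

Final answer: 8/(s(s-3))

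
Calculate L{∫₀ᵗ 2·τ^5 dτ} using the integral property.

L{∫₀ᵗ f(τ)dτ} = F(s)/s with f(t) = 2t^5. F(s) = 240/s^6, so L{∫₀ᵗ 2·τ^5 dτ} = (240/s^6)/s = 240/s^7. (Check: ∫₀ᵗ 2·τ^5 dτ = 2t^6/6.)

Final answer: 240/s^7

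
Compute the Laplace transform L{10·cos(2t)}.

L{cos(ωt)} = s/(s² + ω²), so L{cos(2t)} = s/(s² + 4). Then L{10·cos(2t)} = 10·s/(s² + 4) = 10s/(s² + 4)

Final answer: 10s/(s² + 4)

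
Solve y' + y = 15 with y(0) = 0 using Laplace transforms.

sY + Y = 15/s. Y = 15/(s(s+1)). Partial fractions: Y = 15/s - 15/(s+1)

Final answer: y(t) = 15(1 - e^(-t))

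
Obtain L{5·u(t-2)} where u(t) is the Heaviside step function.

L{u(t-a)} = e^(-as)/s. Here a=2, so L{u(t-2)} = e^(-2s)/s, and L{5·u(t-2)} = 5·e^(-2s)/s

Final answer: 5·e^(-2s)/s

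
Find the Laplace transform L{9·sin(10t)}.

L{sin(ωt)} = ω/(s² + ω²), so L{sin(10t)} = 10/(s² + 100). Then L{9·sin(10t)} = 9·10/(s² + 100) = 90/(s² + 100)

Final answer: 90/(s² + 100)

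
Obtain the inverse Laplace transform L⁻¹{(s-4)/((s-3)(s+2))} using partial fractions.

Using partial fractions, f(t) = (-e^(3t) + 6e^(-2t))/5

Final answer: (-e^(3t) + 6e^(-2t))/5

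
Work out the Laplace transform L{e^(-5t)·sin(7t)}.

L{e^(at)·sin(ωt)} = ω/((s-a)² + ω²), so L{e^(-5t)·sin(7t)} = 7/((s+5)² + 49)

Final answer: 7/((s+5)² + 49)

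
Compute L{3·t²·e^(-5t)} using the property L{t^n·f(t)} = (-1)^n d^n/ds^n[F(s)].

L{e^(-5t)} = 1/(s+5). d/ds[1/(s+5)] = -1/(s+5)². d²/ds²[1/(s+5)] = 2/(s+5)³. So L{t²·e^(-5t)} = (-1)² · 2/(s+5)³ = 2/(s+5)³. Then L{3·t²·e^(-5t)} = 3·2/(s+5)³ = 6/(s+5)³

Final answer: 6/(s+5)³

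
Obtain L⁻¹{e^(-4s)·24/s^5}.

L⁻¹{24/s^5} = t^4. By the time shift theorem, L⁻¹{e^(-as)F(s)} = u(t-a)f(t-a) with a=4, so L⁻¹{e^(-4s)·24/s^5} = u(t-4)·(t-4)^4

Final answer: u(t-4)·(t-4)^4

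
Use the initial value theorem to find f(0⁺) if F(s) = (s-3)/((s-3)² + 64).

f(0⁺) = lim_{s→∞} sF(s) = lim_{s→∞} s(s-3)/((s-3)² + 64) = 1

Final answer: 1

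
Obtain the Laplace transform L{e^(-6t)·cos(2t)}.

L{e^(at)·cos(ωt)} = (s-a)/((s-a)² + ω²), so L{e^(-6t)·cos(2t)} = (s+6)/((s+6)² + 4)

Final answer: (s+6)/((s+6)² + 4)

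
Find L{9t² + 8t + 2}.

L{9t² + 8t + 2} = 9·2/s³ + 8/s² + 2/s = 18/s³ + 8/s² + 2/s

Final answer: 18/s³ + 8/s² + 2/s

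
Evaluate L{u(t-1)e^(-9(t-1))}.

u(t-a)f(t-a) with f(t)=e^(-9t). L{e^(-9t)} = 1/(s+9). By time shift: e^(-s)/(s+9)

Final answer: e^(-s)/(s+9)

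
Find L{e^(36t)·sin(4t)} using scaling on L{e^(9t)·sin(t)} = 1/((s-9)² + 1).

Scaling with a=4: L{e^(36t)·sin(4t)} = (1/4) · 1/((s/4-9)² + 1). Simplifying: 4/((s-36)² + 16)

Final answer: 4/((s-36)² + 16)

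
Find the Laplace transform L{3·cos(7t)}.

L{cos(ωt)} = s/(s² + ω²), so L{cos(7t)} = s/(s² + 49). Then L{3·cos(7t)} = 3·s/(s² + 49) = 3s/(s² + 49)

Final answer: 3s/(s² + 49)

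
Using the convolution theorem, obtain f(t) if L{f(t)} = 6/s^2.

6/s^2 = (6/s)·(1/s) = L{6}·L{1}. By convolution, f(t) = 6*1 = ∫₀ᵗ 6·1 dτ = 6·t

Final answer: 6·t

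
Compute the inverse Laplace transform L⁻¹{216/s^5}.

L⁻¹{n!/s^(n+1)} = t^n with n=4. So L⁻¹{24/s^5} = t^4, and L⁻¹{216/s^5} = (216/24)·t^4 = 9·t^4

Final answer: 9·t^4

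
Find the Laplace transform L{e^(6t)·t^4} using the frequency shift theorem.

L{e^(at)·t^n} = n!/(s-a)^(n+1), so L{e^(6t)·t^4} = 24/(s-6)^5

Final answer: 24/(s-6)^5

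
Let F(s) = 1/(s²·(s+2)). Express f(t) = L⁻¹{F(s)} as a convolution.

1/(s²·(s+2)) = (1/s^2)·(1/(s+2)) = L{t}·L{e^(-2t)}. So f(t) = t*e^(-2t) = ∫₀ᵗ τ·e^(-2(t-τ)) dτ

Final answer: ∫₀ᵗ τ·e^(-2(t-τ)) dτ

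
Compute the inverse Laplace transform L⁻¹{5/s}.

L⁻¹{c/s} = c, so L⁻¹{5/s} = 5

Final answer: 5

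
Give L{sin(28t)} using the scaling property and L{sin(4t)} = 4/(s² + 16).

Using L{f(at)} = (1/a)F(s/a) with a=7: L{sin(28t)} = (1/7) · 4/((s/7)² + 16) = (1/7) · 4·49/(s² + 784) = 28/(s² + 784)

Final answer: 28/(s² + 784)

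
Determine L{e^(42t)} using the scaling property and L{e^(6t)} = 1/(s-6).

Using L{f(at)} = (1/a)F(s/a) with a=7 and f(t) = e^(6t): L{e^(42t)} = (1/7) · 1/((s/7)-6) = (1/7) · 7/(s-42) = 1/(s-42)

Final answer: 1/(s-42)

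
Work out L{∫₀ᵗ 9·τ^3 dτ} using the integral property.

L{∫₀ᵗ f(τ)dτ} = F(s)/s with f(t) = 9t^3. F(s) = 54/s^4, so L{∫₀ᵗ 9·τ^3 dτ} = (54/s^4)/s = 54/s^5. (Check: ∫₀ᵗ 9·τ^3 dτ = 9t^4/4.)

Final answer: 54/s^5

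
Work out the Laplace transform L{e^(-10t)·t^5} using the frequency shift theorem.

L{e^(at)·t^n} = n!/(s-a)^(n+1), so L{e^(-10t)·t^5} = 120/(s+10)^6

Final answer: 120/(s+10)^6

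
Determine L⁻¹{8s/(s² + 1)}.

This is the form c·s/(s² + a²) with a = 1, c = 8. L⁻¹ = 8·cos(t)

Final answer: 8·cos(t)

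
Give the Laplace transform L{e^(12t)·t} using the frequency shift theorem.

L{e^(at)·t^n} = n!/(s-a)^(n+1), so L{e^(12t)·t} = 1/(s-12)^2

Final answer: 1/(s-12)^2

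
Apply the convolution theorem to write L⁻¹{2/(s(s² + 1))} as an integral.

2/(s(s² + 1)) = (1/s)·(2/(s² + 1)) = L{1}·L{2·sin(t)}. So f(t) = 1*(2·sin(t)) = ∫₀ᵗ 2·sin(τ) dτ

Final answer: ∫₀ᵗ 2·sin(τ) dτ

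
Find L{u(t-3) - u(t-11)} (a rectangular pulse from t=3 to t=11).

L{u(t-a)} = e^(-as)/s. L{u(t-3) - u(t-11)} = (e^(-3s) - e^(-11s))/s

Final answer: (e^(-3s) - e^(-11s))/s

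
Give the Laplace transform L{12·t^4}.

L{t^n} = n!/s^(n+1), so L{t^4} = 24/s^5. Then L{12·t^4} = 12·24/s^5 = 288/s^5

Final answer: 288/s^5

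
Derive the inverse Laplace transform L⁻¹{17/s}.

L⁻¹{c/s} = c, so L⁻¹{17/s} = 17

Final answer: 17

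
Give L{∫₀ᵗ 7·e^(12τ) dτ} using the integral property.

L{∫₀ᵗ f(τ)dτ} = F(s)/s with F(s) = 7/(s-12), so L{∫₀ᵗ 7·e^(12τ) dτ} = 7/(s(s-12))

Final answer: 7/(s(s-12))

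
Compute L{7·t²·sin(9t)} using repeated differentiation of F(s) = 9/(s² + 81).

F(s) = 9/(s² + 81). F'(s) = -18s/(s² + 81)². F''(s) = -18(81 - 3s²)/(s² + 81)³ = (54s² - 1458)/(s² + 81)³. So L{t²·sin(9t)} = (-1)² F''(s) = (54s² - 1458)/(s² + 81)³. Then L{7·t²·sin(9t)} = 7·(54s² - 1458)/(s² + 81)³ = (378s² - 10206)/(s² + 81)³

Final answer: (378s² - 10206)/(s² + 81)³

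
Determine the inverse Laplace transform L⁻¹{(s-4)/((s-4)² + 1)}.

Using frequency shift, L⁻¹{(s-4)/((s-4)² + 1)} = e^(4t)·cos(t)

Final answer: e^(4t)·cos(t)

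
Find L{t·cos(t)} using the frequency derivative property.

L{cos(t)} = s/(s² + 1). Derivative: d/ds[s/(s² + 1)] = [(s² + 1) - s·2s]/(s² + 1)² = (1 - s²)/(s² + 1)². So L{t·cos(t)} = -F'(s) = (s² - 1)/(s² + 1)²

Final answer: (s² - 1)/(s² + 1)²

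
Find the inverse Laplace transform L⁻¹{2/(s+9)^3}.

L⁻¹{n!/(s-a)^(n+1)} = t^n·e^(at), so L⁻¹{2/(s+9)^3} = t^2·e^(-9t)

Final answer: t^2·e^(-9t)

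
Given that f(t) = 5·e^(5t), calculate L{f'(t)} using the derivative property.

f(0) = 5, F(s) = 5/(s-5). L{f'(t)} = s·F(s) - f(0) = 5s/(s-5) - 5 = (5s - 5(s-5))/(s-5) = 25/(s-5)

Final answer: 25/(s-5)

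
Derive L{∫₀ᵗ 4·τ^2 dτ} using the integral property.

L{∫₀ᵗ f(τ)dτ} = F(s)/s with f(t) = 4t^2. F(s) = 8/s^3, so L{∫₀ᵗ 4·τ^2 dτ} = (8/s^3)/s = 8/s^4. (Check: ∫₀ᵗ 4·τ^2 dτ = 4t^3/3.)

Final answer: 8/s^4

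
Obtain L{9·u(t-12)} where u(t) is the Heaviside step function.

L{u(t-a)} = e^(-as)/s. Here a=12, so L{u(t-12)} = e^(-12s)/s, and L{9·u(t-12)} = 9·e^(-12s)/s

Final answer: 9·e^(-12s)/s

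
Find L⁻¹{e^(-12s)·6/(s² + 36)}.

L⁻¹{6/(s² + 36)} = sin(6t). By the time shift theorem, L⁻¹{e^(-as)F(s)} = u(t-a)f(t-a) with a=12, so L⁻¹{e^(-12s)·6/(s² + 36)} = u(t-12)·sin(6(t-12))

Final answer: u(t-12)·sin(6(t-12))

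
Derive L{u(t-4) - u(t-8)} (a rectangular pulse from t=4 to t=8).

L{u(t-a)} = e^(-as)/s. L{u(t-4) - u(t-8)} = (e^(-4s) - e^(-8s))/s

Final answer: (e^(-4s) - e^(-8s))/s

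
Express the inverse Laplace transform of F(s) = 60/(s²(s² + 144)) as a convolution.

60/(s²(s² + 144)) = (1/s²)·(60/(s² + 144)) = L{t}·L{5·sin(12t)}. So f(t) = t*(5·sin(12t)) = ∫₀ᵗ 5τ·sin(12(t-τ)) dτ

Final answer: ∫₀ᵗ 5τ·sin(12(t-τ)) dτ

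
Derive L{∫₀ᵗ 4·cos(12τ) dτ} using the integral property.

L{∫₀ᵗ f(τ)dτ} = F(s)/s with F(s) = 4s/(s² + 144), so the result is (4s/(s² + 144))/s = 4/(s² + 144)

Final answer: 4/(s² + 144)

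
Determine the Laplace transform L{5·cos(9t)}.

L{cos(ωt)} = s/(s² + ω²), so L{cos(9t)} = s/(s² + 81). Then L{5·cos(9t)} = 5·s/(s² + 81) = 5s/(s² + 81)

Final answer: 5s/(s² + 81)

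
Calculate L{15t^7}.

L{t^n} = n!/s^(n+1). So L{15t^7} = 15·7!/s^8 = 75600/s^8

Final answer: 75600/s^8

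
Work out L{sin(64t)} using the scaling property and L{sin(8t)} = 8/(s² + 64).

Using L{f(at)} = (1/a)F(s/a) with a=8: L{sin(64t)} = (1/8) · 8/((s/8)² + 64) = (1/8) · 8·64/(s² + 4096) = 64/(s² + 4096)

Final answer: 64/(s² + 4096)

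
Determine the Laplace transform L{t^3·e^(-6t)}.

L{t^n·e^(at)} = n!/(s-a)^(n+1), so L{t^3·e^(-6t)} = 6/(s+6)^4

Final answer: 6/(s+6)^4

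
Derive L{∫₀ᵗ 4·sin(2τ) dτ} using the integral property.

L{∫₀ᵗ f(τ)dτ} = F(s)/s with F(s) = 8/(s² + 4), so the result is (8/(s² + 4))/s = 8/(s(s² + 4))

Final answer: 8/(s(s² + 4))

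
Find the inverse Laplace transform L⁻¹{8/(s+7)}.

L⁻¹{1/(s-a)} = e^(at), so L⁻¹{1/(s+7)} = e^(-7t), and L⁻¹{8/(s+7)} = 8·e^(-7t)

Final answer: 8·e^(-7t)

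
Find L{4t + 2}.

L{4t + 2} = 4·L{t} + 2·L{1} = 4/s² + 2/s

Final answer: 4/s² + 2/s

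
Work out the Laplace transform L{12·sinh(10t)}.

L{sinh(ωt)} = ω/(s² - ω²), so L{sinh(10t)} = 10/(s² - 100). Then L{12·sinh(10t)} = 12·10/(s² - 100) = 120/(s² - 100)

Final answer: 120/(s² - 100)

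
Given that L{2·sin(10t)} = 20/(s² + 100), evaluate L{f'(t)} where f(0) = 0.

L{f'(t)} = s·F(s) - f(0) = s·20/(s² + 100) - 0 = 20s/(s² + 100)

Final answer: 20s/(s² + 100)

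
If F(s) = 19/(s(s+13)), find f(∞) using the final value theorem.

f(∞) = lim_{s→0} s·19/(s(s+13)) = lim_{s→0} 19/(s+13) = 19/13 = 19/13

Final answer: 19/13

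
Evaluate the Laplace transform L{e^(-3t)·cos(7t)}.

L{e^(at)·cos(ωt)} = (s-a)/((s-a)² + ω²), so L{e^(-3t)·cos(7t)} = (s+3)/((s+3)² + 49)

Final answer: (s+3)/((s+3)² + 49)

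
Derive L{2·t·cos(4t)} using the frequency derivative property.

L{cos(4t)} = s/(s² + 16). Derivative: d/ds[s/(s² + 16)] = [(s² + 16) - s·2s]/(s² + 16)² = (16 - s²)/(s² + 16)². So L{t·cos(4t)} = -F'(s) = (s² - 16)/(s² + 16)². Then L{2·t·cos(4t)} = 2·(s² - 16)/(s² + 16)²

Final answer: 2·(s² - 16)/(s² + 16)²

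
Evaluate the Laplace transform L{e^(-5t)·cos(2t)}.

L{e^(at)·cos(ωt)} = (s-a)/((s-a)² + ω²), so L{e^(-5t)·cos(2t)} = (s+5)/((s+5)² + 4)

Final answer: (s+5)/((s+5)² + 4)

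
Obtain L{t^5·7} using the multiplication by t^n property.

L{7} = 7/s. d^1/ds^1[1/s] = -1/s². d^2/ds^2[1/s] = 2/s^3. d^3/ds^3[1/s] = -6/s^4. d^4/ds^4[1/s] = 24/s^5. d^5/ds^5[1/s] = -120/s^6. So L{t^5} = (-1)^{5}·-120/s^6 = 120/s^6. Then L{t^5·7} = 7·120/s^6 = 840/s^6

Final answer: 840/s^6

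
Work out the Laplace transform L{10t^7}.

L{10t^7} = 10 · L{t^7} = 10 · 5040/s^8 = 50400/s^8

Final answer: 50400/s^8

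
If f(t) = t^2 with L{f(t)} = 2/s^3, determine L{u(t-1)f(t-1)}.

Time shift theorem: L{u(t-a)f(t-a)} = e^(-as)F(s). Here a=1, F(s) = 2/s^3, so L{u(t-1)f(t-1)} = e^(-s)·2/s^3

Final answer: e^(-s)·2/s^3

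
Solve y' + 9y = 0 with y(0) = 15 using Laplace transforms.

L{y'} + 9L{y} = 0. sY - 15 + 9Y = 0. Y(s+9) = 15. Y = 15/(s+9)

Final answer: y(t) = 15e^(-9t)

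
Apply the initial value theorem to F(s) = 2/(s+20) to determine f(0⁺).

f(0⁺) = lim_{s→∞} s·2/(s+20) = lim_{s→∞} 2s/(s+20) = 2

Final answer: 2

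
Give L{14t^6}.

L{t^n} = n!/s^(n+1). So L{14t^6} = 14·6!/s^7 = 10080/s^7

Final answer: 10080/s^7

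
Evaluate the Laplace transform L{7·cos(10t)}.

L{cos(ωt)} = s/(s² + ω²), so L{cos(10t)} = s/(s² + 100). Then L{7·cos(10t)} = 7·s/(s² + 100) = 7s/(s² + 100)

Final answer: 7s/(s² + 100)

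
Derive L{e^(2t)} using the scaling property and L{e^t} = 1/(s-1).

Using L{f(at)} = (1/a)F(s/a) with a=2 and f(t) = e^t: L{e^(2t)} = (1/2) · 1/((s/2)-1) = (1/2) · 2/(s-2) = 1/(s-2)

Final answer: 1/(s-2)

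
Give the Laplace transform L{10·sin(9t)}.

L{sin(ωt)} = ω/(s² + ω²), so L{sin(9t)} = 9/(s² + 81). Then L{10·sin(9t)} = 10·9/(s² + 81) = 90/(s² + 81)

Final answer: 90/(s² + 81)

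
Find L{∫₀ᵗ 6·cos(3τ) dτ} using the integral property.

L{∫₀ᵗ f(τ)dτ} = F(s)/s with F(s) = 6s/(s² + 9), so the result is (6s/(s² + 9))/s = 6/(s² + 9)

Final answer: 6/(s² + 9)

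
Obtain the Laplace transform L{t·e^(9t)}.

L{t^n·e^(at)} = n!/(s-a)^(n+1), so L{t·e^(9t)} = 1/(s-9)^2

Final answer: 1/(s-9)^2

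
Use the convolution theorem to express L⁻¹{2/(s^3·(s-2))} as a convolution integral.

2/(s^3·(s-2)) = (2/s^3)·(1/(s-2)) = L{t^2}·L{e^(2t)}. So f(t) = t^2*e^(2t) = ∫₀ᵗ τ^2·e^(2(t-τ)) dτ

Final answer: ∫₀ᵗ τ^2·e^(2(t-τ)) dτ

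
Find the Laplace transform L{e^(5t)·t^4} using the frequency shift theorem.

L{e^(at)·t^n} = n!/(s-a)^(n+1), so L{e^(5t)·t^4} = 24/(s-5)^5

Final answer: 24/(s-5)^5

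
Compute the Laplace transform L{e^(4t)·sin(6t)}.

L{e^(at)·sin(ωt)} = ω/((s-a)² + ω²), so L{e^(4t)·sin(6t)} = 6/((s-4)² + 36)

Final answer: 6/((s-4)² + 36)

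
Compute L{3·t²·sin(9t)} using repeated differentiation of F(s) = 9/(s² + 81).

F(s) = 9/(s² + 81). F'(s) = -18s/(s² + 81)². F''(s) = -18(81 - 3s²)/(s² + 81)³ = (54s² - 1458)/(s² + 81)³. So L{t²·sin(9t)} = (-1)² F''(s) = (54s² - 1458)/(s² + 81)³. Then L{3·t²·sin(9t)} = 3·(54s² - 1458)/(s² + 81)³ = (162s² - 4374)/(s² + 81)³

Final answer: (162s² - 4374)/(s² + 81)³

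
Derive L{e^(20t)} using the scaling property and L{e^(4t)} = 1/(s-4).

Using L{f(at)} = (1/a)F(s/a) with a=5 and f(t) = e^(4t): L{e^(20t)} = (1/5) · 1/((s/5)-4) = (1/5) · 5/(s-20) = 1/(s-20)

Final answer: 1/(s-20)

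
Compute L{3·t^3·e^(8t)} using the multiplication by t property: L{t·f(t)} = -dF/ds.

Using L{t^n·e^(at)} = n!/(s-a)^(n+1), L{t^3·e^(8t)} = 6/(s-8)^4, so L{3·t^3·e^(8t)} = 3·6/(s-8)^4 = 18/(s-8)^4

Final answer: 18/(s-8)^4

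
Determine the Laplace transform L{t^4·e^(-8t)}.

L{t^n·e^(at)} = n!/(s-a)^(n+1), so L{t^4·e^(-8t)} = 24/(s+8)^5

Final answer: 24/(s+8)^5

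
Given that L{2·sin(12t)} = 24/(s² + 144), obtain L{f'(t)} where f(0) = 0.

L{f'(t)} = s·F(s) - f(0) = s·24/(s² + 144) - 0 = 24s/(s² + 144)

Final answer: 24s/(s² + 144)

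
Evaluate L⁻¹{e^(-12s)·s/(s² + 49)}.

L⁻¹{s/(s² + 49)} = cos(7t). By the time shift theorem, L⁻¹{e^(-as)F(s)} = u(t-a)f(t-a) with a=12, so L⁻¹{e^(-12s)·s/(s² + 49)} = u(t-12)·cos(7(t-12))

Final answer: u(t-12)·cos(7(t-12))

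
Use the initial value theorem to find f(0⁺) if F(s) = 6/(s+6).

f(0⁺) = lim_{s→∞} s·6/(s+6) = lim_{s→∞} 6s/(s+6) = 6

Final answer: 6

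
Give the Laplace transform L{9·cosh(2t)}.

L{cosh(ωt)} = s/(s² - ω²), so L{cosh(2t)} = s/(s² - 4). Then L{9·cosh(2t)} = 9·s/(s² - 4) = 9s/(s² - 4)

Final answer: 9s/(s² - 4)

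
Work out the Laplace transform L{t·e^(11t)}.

L{t^n·e^(at)} = n!/(s-a)^(n+1), so L{t·e^(11t)} = 1/(s-11)^2

Final answer: 1/(s-11)^2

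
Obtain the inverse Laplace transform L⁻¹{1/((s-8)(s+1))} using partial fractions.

Decompose: A/(s-8) + B/(s+1). A = 1/9, B = -1/9. f(t) = (e^(8t) - e^(-t))/9

Final answer: (e^(8t) - e^(-t))/9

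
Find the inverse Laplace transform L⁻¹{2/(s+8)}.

L⁻¹{1/(s-a)} = e^(at), so L⁻¹{1/(s+8)} = e^(-8t), and L⁻¹{2/(s+8)} = 2·e^(-8t)

Final answer: 2·e^(-8t)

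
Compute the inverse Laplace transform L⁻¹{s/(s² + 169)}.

L⁻¹{s/(s² + 169)} = cos(13t)

Final answer: cos(13t)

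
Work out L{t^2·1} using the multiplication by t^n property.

L{1} = 1/s. d^1/ds^1[1/s] = -1/s². d^2/ds^2[1/s] = 2/s^3. So L{t^2} = (-1)^{2}·2/s^3 = 2/s^3

Final answer: 2/s^3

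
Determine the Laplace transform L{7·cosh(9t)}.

L{cosh(ωt)} = s/(s² - ω²), so L{cosh(9t)} = s/(s² - 81). Then L{7·cosh(9t)} = 7·s/(s² - 81) = 7s/(s² - 81)

Final answer: 7s/(s² - 81)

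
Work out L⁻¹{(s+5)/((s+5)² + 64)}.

Using frequency shift: L⁻¹{(s-a)/((s-a)² + b²)} = e^(at)cos(bt). Here a=-5, b=8

Final answer: e^(-5t)·cos(8t)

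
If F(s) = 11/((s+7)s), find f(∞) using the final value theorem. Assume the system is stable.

f(∞) = lim_{s→0} sF(s) = lim_{s→0} 11/(s+7) = 11/7

Final answer: 11/7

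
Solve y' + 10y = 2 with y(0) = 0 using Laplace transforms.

sY + 10Y = 2/s. Y = 2/(s(s+10)). Partial fractions: Y = 1/5/s - 1/5/(s+10)

Final answer: y(t) = 1/5(1 - e^(-10t))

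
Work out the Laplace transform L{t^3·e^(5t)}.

L{t^n·e^(at)} = n!/(s-a)^(n+1), so L{t^3·e^(5t)} = 6/(s-5)^4

Final answer: 6/(s-5)^4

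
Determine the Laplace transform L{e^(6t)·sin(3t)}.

L{e^(at)·sin(ωt)} = ω/((s-a)² + ω²), so L{e^(6t)·sin(3t)} = 3/((s-6)² + 9)

Final answer: 3/((s-6)² + 9)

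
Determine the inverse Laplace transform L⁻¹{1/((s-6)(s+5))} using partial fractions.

Decompose: A/(s-6) + B/(s+5). A = 1/11, B = -1/11. f(t) = (e^(6t) - e^(-5t))/11

Final answer: (e^(6t) - e^(-5t))/11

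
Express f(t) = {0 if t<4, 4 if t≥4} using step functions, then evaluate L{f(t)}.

f(t) = 4·u(t-4). L{u(t-4)} = e^(-4s)/s, so L{f(t)} = 4·e^(-4s)/s

Final answer: 4·e^(-4s)/s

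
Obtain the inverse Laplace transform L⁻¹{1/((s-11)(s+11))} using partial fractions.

Decompose: A/(s-11) + B/(s+11). A = 1/22, B = -1/22. f(t) = (e^(11t) - e^(-11t))/22

Final answer: (e^(11t) - e^(-11t))/22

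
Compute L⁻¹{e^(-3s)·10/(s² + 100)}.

L⁻¹{10/(s² + 100)} = sin(10t). By the time shift theorem, L⁻¹{e^(-as)F(s)} = u(t-a)f(t-a) with a=3, so L⁻¹{e^(-3s)·10/(s² + 100)} = u(t-3)·sin(10(t-3))

Final answer: u(t-3)·sin(10(t-3))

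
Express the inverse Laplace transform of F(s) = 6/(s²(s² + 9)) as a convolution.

6/(s²(s² + 9)) = (1/s²)·(6/(s² + 9)) = L{t}·L{2·sin(3t)}. So f(t) = t*(2·sin(3t)) = ∫₀ᵗ 2τ·sin(3(t-τ)) dτ

Final answer: ∫₀ᵗ 2τ·sin(3(t-τ)) dτ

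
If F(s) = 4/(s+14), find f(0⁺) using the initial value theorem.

f(0⁺) = lim_{s→∞} s·4/(s+14) = lim_{s→∞} 4s/(s+14) = 4

Final answer: 4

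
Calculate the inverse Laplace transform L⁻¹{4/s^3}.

L⁻¹{n!/s^(n+1)} = t^n with n=2. So L⁻¹{2/s^3} = t^2, and L⁻¹{4/s^3} = (4/2)·t^2 = 2·t^2

Final answer: 2·t^2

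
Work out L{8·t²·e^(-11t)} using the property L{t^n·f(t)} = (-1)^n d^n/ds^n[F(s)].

L{e^(-11t)} = 1/(s+11). d/ds[1/(s+11)] = -1/(s+11)². d²/ds²[1/(s+11)] = 2/(s+11)³. So L{t²·e^(-11t)} = (-1)² · 2/(s+11)³ = 2/(s+11)³. Then L{8·t²·e^(-11t)} = 8·2/(s+11)³ = 16/(s+11)³

Final answer: 16/(s+11)³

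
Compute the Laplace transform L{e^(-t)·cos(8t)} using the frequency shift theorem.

Frequency shift: L{e^(at)f(t)} = F(s-a). L{e^(-t)·cos(8t)} = (s+1)/((s+1)² + 64)

Final answer: (s+1)/((s+1)² + 64)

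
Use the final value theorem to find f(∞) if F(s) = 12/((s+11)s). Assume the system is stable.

f(∞) = lim_{s→0} sF(s) = lim_{s→0} 12/(s+11) = 12/11

Final answer: 12/11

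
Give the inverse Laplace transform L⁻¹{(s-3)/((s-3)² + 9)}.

Using frequency shift, L⁻¹{(s-3)/((s-3)² + 9)} = e^(3t)·cos(3t)

Final answer: e^(3t)·cos(3t)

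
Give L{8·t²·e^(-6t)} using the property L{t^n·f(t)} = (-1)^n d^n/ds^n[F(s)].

L{e^(-6t)} = 1/(s+6). d/ds[1/(s+6)] = -1/(s+6)². d²/ds²[1/(s+6)] = 2/(s+6)³. So L{t²·e^(-6t)} = (-1)² · 2/(s+6)³ = 2/(s+6)³. Then L{8·t²·e^(-6t)} = 8·2/(s+6)³ = 16/(s+6)³

Final answer: 16/(s+6)³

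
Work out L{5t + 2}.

L{5t + 2} = 5·L{t} + 2·L{1} = 5/s² + 2/s

Final answer: 5/s² + 2/s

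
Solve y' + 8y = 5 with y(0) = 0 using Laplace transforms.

sY + 8Y = 5/s. Y = 5/(s(s+8)). Partial fractions: Y = 5/8/s - 5/8/(s+8)

Final answer: y(t) = 5/8(1 - e^(-8t))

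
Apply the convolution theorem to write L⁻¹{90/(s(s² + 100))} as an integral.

90/(s(s² + 100)) = (1/s)·(90/(s² + 100)) = L{1}·L{9·sin(10t)}. So f(t) = 1*(9·sin(10t)) = ∫₀ᵗ 9·sin(10τ) dτ

Final answer: ∫₀ᵗ 9·sin(10τ) dτ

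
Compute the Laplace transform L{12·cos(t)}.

L{cos(ωt)} = s/(s² + ω²), so L{cos(t)} = s/(s² + 1). Then L{12·cos(t)} = 12·s/(s² + 1) = 12s/(s² + 1)

Final answer: 12s/(s² + 1)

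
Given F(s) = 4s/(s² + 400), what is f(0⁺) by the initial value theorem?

f(0⁺) = lim_{s→∞} s·4s/(s² + 400) = lim_{s→∞} 4s²/(s² + 400) = 4

Final answer: 4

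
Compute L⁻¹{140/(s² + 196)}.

This is the form c·a/(s² + a²) with a = 14, c = 10. L⁻¹ = 10·sin(14t)

Final answer: 10·sin(14t)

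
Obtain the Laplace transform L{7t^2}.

L{7t^2} = 7 · L{t^2} = 7 · 2/s^3 = 14/s^3

Final answer: 14/s^3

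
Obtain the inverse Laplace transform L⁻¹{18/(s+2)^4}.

L⁻¹{n!/(s-a)^(n+1)} = t^n·e^(at) with n=3, a=-2. So L⁻¹{6/(s+2)^4} = t^3·e^(-2t), and L⁻¹{18/(s+2)^4} = (18/6)·t^3·e^(-2t) = 3·t^3·e^(-2t)

Final answer: 3·t^3·e^(-2t)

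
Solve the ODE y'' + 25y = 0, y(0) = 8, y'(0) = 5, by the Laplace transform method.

L{y''} + 25L{y} = 0. s²Y - 8s - 5 + 25Y = 0. Y(s² + 25) = 8s + 5. Y = (8s + 5)/(s² + 25). Inverting: y(t) = 8cos(5t) + sin(5t)

Final answer: y(t) = 8cos(5t) + sin(5t)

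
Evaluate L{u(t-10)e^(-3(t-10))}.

u(t-a)f(t-a) with f(t)=e^(-3t). L{e^(-3t)} = 1/(s+3). By time shift: e^(-10s)/(s+3)

Final answer: e^(-10s)/(s+3)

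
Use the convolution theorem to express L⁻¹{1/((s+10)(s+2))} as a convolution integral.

1/((s+10)(s+2)) = (1/(s+10))·(1/(s+2)) = L{e^(-10t)}·L{e^(-2t)}. So f(t) = e^(-10t)*e^(-2t) = ∫₀ᵗ e^(-10τ)·e^(-2(t-τ)) dτ

Final answer: ∫₀ᵗ e^(-10τ)·e^(-2(t-τ)) dτ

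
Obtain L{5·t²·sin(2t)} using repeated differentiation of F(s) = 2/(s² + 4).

F(s) = 2/(s² + 4). F'(s) = -4s/(s² + 4)². F''(s) = -4(4 - 3s²)/(s² + 4)³ = (12s² - 16)/(s² + 4)³. So L{t²·sin(2t)} = (-1)² F''(s) = (12s² - 16)/(s² + 4)³. Then L{5·t²·sin(2t)} = 5·(12s² - 16)/(s² + 4)³ = (60s² - 80)/(s² + 4)³

Final answer: (60s² - 80)/(s² + 4)³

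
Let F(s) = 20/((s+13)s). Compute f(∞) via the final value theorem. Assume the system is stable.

f(∞) = lim_{s→0} sF(s) = lim_{s→0} 20/(s+13) = 20/13

Final answer: 20/13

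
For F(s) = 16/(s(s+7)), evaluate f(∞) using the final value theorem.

f(∞) = lim_{s→0} s·16/(s(s+7)) = lim_{s→0} 16/(s+7) = 16/7 = 16/7

Final answer: 16/7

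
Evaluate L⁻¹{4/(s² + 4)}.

This is the form c·a/(s² + a²) with a = 2, c = 2. L⁻¹ = 2·sin(2t)

Final answer: 2·sin(2t)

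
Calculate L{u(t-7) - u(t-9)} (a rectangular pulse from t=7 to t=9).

L{u(t-a)} = e^(-as)/s. L{u(t-7) - u(t-9)} = (e^(-7s) - e^(-9s))/s

Final answer: (e^(-7s) - e^(-9s))/s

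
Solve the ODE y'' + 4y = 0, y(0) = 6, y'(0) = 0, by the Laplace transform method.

L{y''} + 4L{y} = 0. s²Y - 6s - 0 + 4Y = 0. Y(s² + 4) = 6s. Y = (6s)/(s² + 4). Inverting: y(t) = 6cos(2t)

Final answer: y(t) = 6cos(2t)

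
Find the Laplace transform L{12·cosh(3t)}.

L{cosh(ωt)} = s/(s² - ω²), so L{cosh(3t)} = s/(s² - 9). Then L{12·cosh(3t)} = 12·s/(s² - 9) = 12s/(s² - 9)

Final answer: 12s/(s² - 9)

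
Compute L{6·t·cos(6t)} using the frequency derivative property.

L{cos(6t)} = s/(s² + 36). Derivative: d/ds[s/(s² + 36)] = [(s² + 36) - s·2s]/(s² + 36)² = (36 - s²)/(s² + 36)². So L{t·cos(6t)} = -F'(s) = (s² - 36)/(s² + 36)². Then L{6·t·cos(6t)} = 6·(s² - 36)/(s² + 36)²

Final answer: 6·(s² - 36)/(s² + 36)²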